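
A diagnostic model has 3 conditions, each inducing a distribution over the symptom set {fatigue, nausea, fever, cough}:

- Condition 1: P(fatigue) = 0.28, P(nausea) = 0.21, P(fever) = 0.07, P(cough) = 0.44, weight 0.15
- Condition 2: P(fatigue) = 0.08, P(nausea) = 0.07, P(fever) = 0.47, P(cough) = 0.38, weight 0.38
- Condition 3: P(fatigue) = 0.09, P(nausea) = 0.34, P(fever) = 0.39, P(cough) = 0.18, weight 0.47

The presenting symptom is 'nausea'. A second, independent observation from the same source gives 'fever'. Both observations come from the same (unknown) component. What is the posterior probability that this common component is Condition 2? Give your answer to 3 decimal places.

The responsibility of component k is π_k f_k(x) divided by Σ_j π_j f_j(x).
Since both observations come from the same component, the likelihood for component k is f_k(x₁)·f_k(x₂).
  f_1 = [0.21] × [0.07] = 0.0147
  f_2 = [0.07] × [0.47] = 0.0329
  f_3 = [0.34] × [0.39] = 0.1326
Multiply by the mixture weights:
  π_1·f_1 = 0.15 × 0.0147 = 0.002205
  π_2·f_2 = 0.38 × 0.0329 = 0.012502
  π_3·f_3 = 0.47 × 0.1326 = 0.062322
Marginal: 0.002205 + 0.012502 + 0.062322 = 0.077029
So the posterior for Condition 2 is 0.012502 / 0.077029 ≈ 0.162.

0.162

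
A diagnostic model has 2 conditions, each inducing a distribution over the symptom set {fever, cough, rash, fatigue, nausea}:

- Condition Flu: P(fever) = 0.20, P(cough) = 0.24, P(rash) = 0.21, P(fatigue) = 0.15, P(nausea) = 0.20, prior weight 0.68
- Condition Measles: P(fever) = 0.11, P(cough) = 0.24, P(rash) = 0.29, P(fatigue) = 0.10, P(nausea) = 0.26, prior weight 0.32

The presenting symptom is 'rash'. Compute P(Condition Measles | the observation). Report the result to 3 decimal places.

Posterior ∝ prior × likelihood, so P(k | x) ∝ π_k f_k(x); normalise over all components.
Evaluate each component's likelihood at the observed value:
  f_Flu = 0.21
  f_Measles = 0.29
Unnormalised posteriors:
  π_Flu·f_Flu = 0.68 × 0.21 = 0.1428
  π_Measles·f_Measles = 0.32 × 0.29 = 0.0928
Denominator: 0.1428 + 0.0928 = 0.2356
P(Condition Measles | data) = 0.0928 / 0.2356 ≈ 0.394

0.394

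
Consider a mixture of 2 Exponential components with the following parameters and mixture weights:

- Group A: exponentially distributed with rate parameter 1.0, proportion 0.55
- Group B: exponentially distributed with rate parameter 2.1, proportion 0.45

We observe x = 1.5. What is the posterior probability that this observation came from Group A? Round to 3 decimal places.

0.752

The responsibility of component k is π_k f_k(x) divided by Σ_j π_j f_j(x).
Component likelihoods at x = 1.5:
  p_A = 1.0·e^(−1.0·1.5) = 1.0·e^(−1.5000) = 0.22313
  p_B = 2.1·e^(−2.1·1.5) = 2.1·e^(−3.1500) = 0.0899895
Weight by the priors:
  π_A·p_A = 0.55 × 0.22313 = 0.122722
  π_B·p_B = 0.45 × 0.0899895 = 0.0404953
Evidence: 0.122722 + 0.0404953 = 0.163217
P(Group A | 1.5) = 0.122722 / 0.163217 ≈ 0.752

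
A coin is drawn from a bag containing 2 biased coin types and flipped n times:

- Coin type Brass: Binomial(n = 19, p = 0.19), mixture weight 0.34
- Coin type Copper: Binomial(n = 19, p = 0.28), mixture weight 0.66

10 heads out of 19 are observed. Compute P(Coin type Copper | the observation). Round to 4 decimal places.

0.9701

The responsibility of component k is π_k f_k(x) divided by Σ_j π_j f_j(x).
Evaluate each component's likelihood at the observed value:
  p_Brass = C(19,10)·0.19^10·0.81^9 = 92378·6.13107e-08·0.150095 = 0.000850099
  p_Copper = C(19,10)·0.28^10·0.72^9 = 92378·2.96197e-06·0.0519987 = 0.0142279
Weight by the priors:
  π_Brass·p_Brass = 0.34 × 0.000850099 = 0.000289034
  π_Copper·p_Copper = 0.66 × 0.0142279 = 0.00939043
Evidence: 0.000289034 + 0.00939043 = 0.00967946
Responsibility of Coin type Copper: 0.00939043 / 0.00967946 ≈ 0.9701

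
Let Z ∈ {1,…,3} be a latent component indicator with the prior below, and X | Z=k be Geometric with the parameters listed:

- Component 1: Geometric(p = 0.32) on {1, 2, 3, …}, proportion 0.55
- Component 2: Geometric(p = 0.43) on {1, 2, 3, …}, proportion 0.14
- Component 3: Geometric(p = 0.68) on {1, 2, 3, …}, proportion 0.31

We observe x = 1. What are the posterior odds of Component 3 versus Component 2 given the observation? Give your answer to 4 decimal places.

3.5017

Posterior odds = (w_i f_i(x)) / (w_j f_j(x)); the normalising sum cancels.
Component likelihoods at x = 1:
  f_1 = 0.32
  f_2 = 0.43
  f_3 = 0.68
Odds = (0.31/0.14) × (0.68/0.43) = 2.21429 × 1.5814 ≈ 3.5017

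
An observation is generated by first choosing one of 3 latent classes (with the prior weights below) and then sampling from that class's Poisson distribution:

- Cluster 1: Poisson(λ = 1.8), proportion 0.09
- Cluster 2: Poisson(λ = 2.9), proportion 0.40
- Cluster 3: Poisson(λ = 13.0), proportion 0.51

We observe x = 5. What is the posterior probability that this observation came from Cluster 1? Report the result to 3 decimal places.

Posterior ∝ prior × likelihood, so P(k | x) ∝ π_k f_k(x); normalise over all components.
Evaluate each component's likelihood at the observed value:
  p_1 = 0.0260286
  p_2 = 0.0940491
  p_3 = 0.0069937
Weight by the priors:
  π_1·p_1 = 0.09 × 0.0260286 = 0.00234258
  π_2·p_2 = 0.40 × 0.0940491 = 0.0376196
  π_3·p_3 = 0.51 × 0.0069937 = 0.00356679
Marginal: 0.00234258 + 0.0376196 + 0.00356679 = 0.043529
So the posterior for Cluster 1 is 0.00234258 / 0.043529 ≈ 0.054.

0.054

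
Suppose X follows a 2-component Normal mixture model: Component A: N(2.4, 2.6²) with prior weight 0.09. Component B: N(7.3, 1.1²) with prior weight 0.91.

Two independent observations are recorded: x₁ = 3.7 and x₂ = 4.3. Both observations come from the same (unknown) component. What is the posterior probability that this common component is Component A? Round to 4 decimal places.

0.9905

The responsibility of component k is P(Z=k) f_k(x) divided by Σ_j P(Z=j) f_j(x).
Since both observations come from the same component, the likelihood for component k is f_k(x₁)·f_k(x₂).
  L_A = [0.13541] × [0.117483] = 0.0159083
  L_B = [0.00171281] × [0.00879777] = 1.50689e-05
Prior × likelihood for each component:
  P(Z=A)·L_A = 0.09 × 0.0159083 = 0.00143175
  P(Z=B)·L_B = 0.91 × 1.50689e-05 = 1.37127e-05
Evidence: 0.00143175 + 1.37127e-05 = 0.00144546
P(Component A | data) ≈ 0.9905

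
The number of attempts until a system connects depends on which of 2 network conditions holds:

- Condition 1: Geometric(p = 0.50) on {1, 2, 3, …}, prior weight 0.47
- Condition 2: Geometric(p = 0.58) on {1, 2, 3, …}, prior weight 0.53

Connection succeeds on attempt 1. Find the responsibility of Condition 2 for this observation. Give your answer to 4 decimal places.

0.5667

Apply Bayes' rule: the posterior for each component is proportional to its prior times its likelihood at x.
Evaluate each component's likelihood at the observed value:
  f_1 = 0.50·(1−0.50)^0 = 0.50·1 = 0.5
  f_2 = 0.58·(1−0.58)^0 = 0.58·1 = 0.58
Weight by the priors:
  π_1·f_1 = 0.47 × 0.5 = 0.235
  π_2·f_2 = 0.53 × 0.58 = 0.3074
Evidence: 0.235 + 0.3074 = 0.5424
P(Condition 2 | data) = 0.3074 / 0.5424 ≈ 0.5667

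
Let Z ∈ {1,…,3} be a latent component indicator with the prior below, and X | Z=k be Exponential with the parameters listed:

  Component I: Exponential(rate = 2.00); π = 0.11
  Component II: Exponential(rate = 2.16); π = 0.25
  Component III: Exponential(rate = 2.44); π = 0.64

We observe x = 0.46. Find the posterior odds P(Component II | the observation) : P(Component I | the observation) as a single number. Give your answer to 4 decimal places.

2.2804

Posterior odds = (π_i f_i(x)) / (π_j f_j(x)); the normalising sum cancels.
Component likelihoods at x = 0.46:
  L_I = 0.797038
  L_II = 0.799721
  L_III = 0.794214
0.19993 / 0.0876742 ≈ 2.2804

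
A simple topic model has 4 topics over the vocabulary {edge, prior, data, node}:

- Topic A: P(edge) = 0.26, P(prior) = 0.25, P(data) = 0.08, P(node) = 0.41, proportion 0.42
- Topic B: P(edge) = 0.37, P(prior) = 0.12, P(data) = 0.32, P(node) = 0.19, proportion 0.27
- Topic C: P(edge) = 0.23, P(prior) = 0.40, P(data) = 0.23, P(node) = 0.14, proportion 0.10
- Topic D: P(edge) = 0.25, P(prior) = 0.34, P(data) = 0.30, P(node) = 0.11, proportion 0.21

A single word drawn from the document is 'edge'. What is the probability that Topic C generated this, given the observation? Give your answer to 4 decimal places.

0.0808

By Bayes' theorem, P(k | x) = w_k f_k(x) / Σ_j w_j f_j(x).
Categorical probabilities:
  L_A = P(edge | comp) = 0.26
  L_B = P(edge | comp) = 0.37
  L_C = P(edge | comp) = 0.23
  L_D = P(edge | comp) = 0.25
Multiply by the mixture weights:
  w_A·L_A = 0.42 × 0.26 = 0.1092
  w_B·L_B = 0.27 × 0.37 = 0.0999
  w_C·L_C = 0.10 × 0.23 = 0.023
  w_D·L_D = 0.21 × 0.25 = 0.0525
Evidence: 0.1092 + 0.0999 + 0.023 + 0.0525 = 0.2846
So the posterior for Topic C is 0.023 / 0.2846 ≈ 0.0808.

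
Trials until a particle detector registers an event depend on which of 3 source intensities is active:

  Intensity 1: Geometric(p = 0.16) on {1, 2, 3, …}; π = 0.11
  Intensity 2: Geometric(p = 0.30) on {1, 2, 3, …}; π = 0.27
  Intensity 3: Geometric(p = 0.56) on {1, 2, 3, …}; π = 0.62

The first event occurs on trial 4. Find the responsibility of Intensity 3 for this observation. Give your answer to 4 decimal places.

Posterior ∝ prior × likelihood, so P(k | x) ∝ P(Z=k) f_k(x); normalise over all components.
Geometric probabilities:
  L_1 = 0.0948326
  L_2 = 0.1029
  L_3 = 0.047703
Multiply by the mixture weights:
  P(Z=1)·L_1 = 0.11 × 0.0948326 = 0.0104316
  P(Z=2)·L_2 = 0.27 × 0.1029 = 0.027783
  P(Z=3)·L_3 = 0.62 × 0.047703 = 0.0295759
Denominator: 0.0104316 + 0.027783 + 0.0295759 = 0.0677905
So the posterior for Intensity 3 is 0.0295759 / 0.0677905 ≈ 0.4363.

0.4363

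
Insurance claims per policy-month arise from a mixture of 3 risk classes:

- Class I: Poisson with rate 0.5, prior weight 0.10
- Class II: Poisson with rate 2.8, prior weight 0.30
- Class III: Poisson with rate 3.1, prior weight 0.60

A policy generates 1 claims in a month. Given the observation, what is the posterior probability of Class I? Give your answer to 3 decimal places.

0.184

Posterior ∝ prior × likelihood, so P(k | x) ∝ w_k f_k(x); normalise over all components.
Evaluate each component's likelihood at the observed value:
  L_I = 0.303265
  L_II = 0.170268
  L_III = 0.139653
Prior × likelihood for each component:
  w_I·L_I = 0.10 × 0.303265 = 0.0303265
  w_II·L_II = 0.30 × 0.170268 = 0.0510805
  w_III·L_III = 0.60 × 0.139653 = 0.0837915
Marginal: 0.0303265 + 0.0510805 + 0.0837915 = 0.165199
P(Class I | 1 claims) ≈ 0.184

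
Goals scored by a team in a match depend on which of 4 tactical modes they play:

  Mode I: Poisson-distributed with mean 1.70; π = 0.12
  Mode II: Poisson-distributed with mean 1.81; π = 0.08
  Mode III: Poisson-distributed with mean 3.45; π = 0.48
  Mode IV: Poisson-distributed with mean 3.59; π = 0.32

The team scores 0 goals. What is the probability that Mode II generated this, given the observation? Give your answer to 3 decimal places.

0.222

P(component k | x) = w_k·f_k(x) / marginal(x), where marginal(x) = Σ_j w_j·f_j(x).
Poisson probabilities:
  f_I = 0.182684
  f_II = 0.163654
  f_III = 0.0317456
  f_IV = 0.0275983
Multiply by the mixture weights:
  w_I·f_I = 0.12 × 0.182684 = 0.021922
  w_II·f_II = 0.08 × 0.163654 = 0.0130923
  w_III·f_III = 0.48 × 0.0317456 = 0.0152379
  w_IV·f_IV = 0.32 × 0.0275983 = 0.00883147
Evidence: 0.021922 + 0.0130923 + 0.0152379 + 0.00883147 = 0.0590837
P(Mode II | data) ≈ 0.222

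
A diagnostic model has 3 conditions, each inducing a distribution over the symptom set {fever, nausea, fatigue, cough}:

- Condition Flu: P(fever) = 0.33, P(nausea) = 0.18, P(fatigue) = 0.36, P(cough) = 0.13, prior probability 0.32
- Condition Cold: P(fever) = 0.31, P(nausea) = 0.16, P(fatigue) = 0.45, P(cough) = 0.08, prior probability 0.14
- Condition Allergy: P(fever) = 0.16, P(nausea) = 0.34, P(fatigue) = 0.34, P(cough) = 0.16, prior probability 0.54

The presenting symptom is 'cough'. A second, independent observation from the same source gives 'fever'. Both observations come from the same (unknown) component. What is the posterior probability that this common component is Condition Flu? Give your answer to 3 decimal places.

0.442

Apply Bayes' rule: the posterior for each component is proportional to its prior times its likelihood at x.
Since both observations come from the same component, the likelihood for component k is f_k(x₁)·f_k(x₂).
  f_Flu = [P(cough | comp) = 0.13] × [0.33] = 0.0429
  f_Cold = [P(cough | comp) = 0.08] × [0.31] = 0.0248
  f_Allergy = [P(cough | comp) = 0.16] × [0.16] = 0.0256
Unnormalised posteriors:
  π_Flu·f_Flu = 0.32 × 0.0429 = 0.013728
  π_Cold·f_Cold = 0.14 × 0.0248 = 0.003472
  π_Allergy·f_Allergy = 0.54 × 0.0256 = 0.013824
Denominator: 0.013728 + 0.003472 + 0.013824 = 0.031024
Responsibility of Condition Flu: 0.013728 / 0.031024 ≈ 0.442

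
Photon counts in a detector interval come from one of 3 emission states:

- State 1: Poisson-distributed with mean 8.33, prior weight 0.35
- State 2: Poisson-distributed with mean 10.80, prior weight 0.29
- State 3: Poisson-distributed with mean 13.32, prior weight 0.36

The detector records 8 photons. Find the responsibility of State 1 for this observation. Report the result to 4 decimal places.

0.5380

Apply Bayes' rule: the posterior for each component is proportional to its prior times its likelihood at x.
Component likelihoods at x = 8 photons:
  p_1 = 0.138665
  p_2 = 0.093646
  p_3 = 0.0403377
Multiply by the mixture weights:
  π_1·p_1 = 0.35 × 0.138665 = 0.0485327
  π_2·p_2 = 0.29 × 0.093646 = 0.0271573
  π_3·p_3 = 0.36 × 0.0403377 = 0.0145216
Evidence: 0.0485327 + 0.0271573 + 0.0145216 = 0.0902116
P(State 1 | x) = 0.0485327 / 0.0902116 ≈ 0.5380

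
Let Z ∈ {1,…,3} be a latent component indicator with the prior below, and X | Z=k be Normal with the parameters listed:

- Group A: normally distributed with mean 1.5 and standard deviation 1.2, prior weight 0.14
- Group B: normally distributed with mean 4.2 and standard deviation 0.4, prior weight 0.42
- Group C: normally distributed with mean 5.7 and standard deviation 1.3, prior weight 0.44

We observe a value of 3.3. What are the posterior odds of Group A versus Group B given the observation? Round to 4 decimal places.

The posterior odds equal the prior odds times the likelihood ratio: (π_i/π_j)·(f_i(x)/f_j(x)).
Component likelihoods at x = 3.3:
  f_A = 0.107931
  f_B = 0.0793491
  f_C = 0.05583
0.0151104 / 0.0333266 ≈ 0.4534

0.4534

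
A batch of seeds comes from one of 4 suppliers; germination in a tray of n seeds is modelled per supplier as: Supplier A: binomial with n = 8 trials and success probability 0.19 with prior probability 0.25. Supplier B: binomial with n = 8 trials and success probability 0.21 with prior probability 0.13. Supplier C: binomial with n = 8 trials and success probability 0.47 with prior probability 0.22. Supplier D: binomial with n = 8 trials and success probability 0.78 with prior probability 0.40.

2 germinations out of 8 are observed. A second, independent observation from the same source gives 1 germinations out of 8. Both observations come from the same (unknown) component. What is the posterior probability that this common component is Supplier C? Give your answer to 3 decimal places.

P(component k | x) = π_k·f_k(x) / marginal(x), where marginal(x) = Σ_j π_j·f_j(x).
Since both observations come from the same component, the likelihood for component k is f_k(x₁)·f_k(x₂).
  p_A = [C(8,2)·0.19^2·0.81^6 = 28·0.0361·0.28243 = 0.28548] × [0.347727] = 0.0992691
  p_B = [C(8,2)·0.21^2·0.79^6 = 28·0.0441·0.243087 = 0.300164] × [0.322626] = 0.0968407
  p_C = [C(8,2)·0.47^2·0.53^6 = 28·0.2209·0.0221644 = 0.137091] × [0.0441691] = 0.00605519
  p_D = [C(8,2)·0.78^2·0.22^6 = 28·0.6084·0.00011338 = 0.00193145] × [0.000155648] = 3.00626e-07
Prior × likelihood for each component:
  π_A·p_A = 0.25 × 0.0992691 = 0.0248173
  π_B·p_B = 0.13 × 0.0968407 = 0.0125893
  π_C·p_C = 0.22 × 0.00605519 = 0.00133214
  π_D·p_D = 0.40 × 3.00626e-07 = 1.2025e-07
Sum: 0.0248173 + 0.0125893 + 0.00133214 + 1.2025e-07 = 0.0387388
P(Supplier C | data) ≈ 0.034

0.034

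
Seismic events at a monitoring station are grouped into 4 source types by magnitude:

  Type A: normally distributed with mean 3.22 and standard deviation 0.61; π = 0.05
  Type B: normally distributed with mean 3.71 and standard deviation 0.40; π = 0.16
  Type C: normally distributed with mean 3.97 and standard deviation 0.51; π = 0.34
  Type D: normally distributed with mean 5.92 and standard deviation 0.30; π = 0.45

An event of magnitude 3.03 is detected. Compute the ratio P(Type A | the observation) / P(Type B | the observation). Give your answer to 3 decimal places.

0.828

Only the two components matter; the odds are (P(Z=i) f_i(x)) / (P(Z=j) f_j(x)).
Normal densities:
  L_A = 0.623036
  L_B = 0.235123
  L_C = 0.143106
  L_D = 9.38174e-21
Odds = (0.05/0.16) × (0.623036/0.235123) = 0.3125 × 2.64983 ≈ 0.828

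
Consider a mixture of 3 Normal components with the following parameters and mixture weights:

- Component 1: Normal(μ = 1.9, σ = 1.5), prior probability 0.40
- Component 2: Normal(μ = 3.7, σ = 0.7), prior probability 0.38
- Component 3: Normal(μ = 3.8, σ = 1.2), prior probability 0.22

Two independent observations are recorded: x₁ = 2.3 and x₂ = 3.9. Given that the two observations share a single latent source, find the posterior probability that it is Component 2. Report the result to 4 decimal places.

0.4181

Apply Bayes' rule: the posterior for each component is proportional to its prior times its likelihood at x.
Since both observations come from the same component, the likelihood for component k is f_k(x₁)·f_k(x₂).
  L_1 = [0.256671] × [0.10934] = 0.0280644
  L_2 = [0.07713] × [0.547124] = 0.0421996
  L_3 = [0.152208] × [0.3313] = 0.0504263
Multiply by the mixture weights:
  π_1·L_1 = 0.40 × 0.0280644 = 0.0112258
  π_2·L_2 = 0.38 × 0.0421996 = 0.0160359
  π_3·L_3 = 0.22 × 0.0504263 = 0.0110938
Sum: 0.0112258 + 0.0160359 + 0.0110938 = 0.0383554
P(Component 2 | data) ≈ 0.4181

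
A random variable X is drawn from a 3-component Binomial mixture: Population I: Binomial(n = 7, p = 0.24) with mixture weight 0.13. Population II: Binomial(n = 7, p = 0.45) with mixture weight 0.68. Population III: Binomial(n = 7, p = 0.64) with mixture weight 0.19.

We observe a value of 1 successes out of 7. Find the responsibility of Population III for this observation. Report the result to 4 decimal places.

0.0179

Posterior ∝ prior × likelihood, so P(k | x) ∝ P(Z=k) f_k(x); normalise over all components.
Evaluate each component's likelihood at the observed value:
  L_I = 0.323736
  L_II = 0.087194
  L_III = 0.00975198
Prior × likelihood for each component:
  P(Z=I)·L_I = 0.13 × 0.323736 = 0.0420857
  P(Z=II)·L_II = 0.68 × 0.087194 = 0.0592919
  P(Z=III)·L_III = 0.19 × 0.00975198 = 0.00185288
Evidence: 0.0420857 + 0.0592919 + 0.00185288 = 0.10323
Responsibility of Population III: 0.00185288 / 0.10323 ≈ 0.0179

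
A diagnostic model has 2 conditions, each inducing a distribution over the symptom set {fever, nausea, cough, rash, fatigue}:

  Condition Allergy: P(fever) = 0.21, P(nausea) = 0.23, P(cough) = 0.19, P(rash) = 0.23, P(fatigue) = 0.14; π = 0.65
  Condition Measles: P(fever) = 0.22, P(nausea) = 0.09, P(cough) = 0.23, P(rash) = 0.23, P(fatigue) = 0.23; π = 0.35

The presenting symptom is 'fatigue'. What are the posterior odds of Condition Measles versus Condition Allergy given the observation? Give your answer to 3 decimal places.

Posterior odds = (P(Z=i) f_i(x)) / (P(Z=j) f_j(x)); the normalising sum cancels.
Evaluate each component's likelihood at the observed value:
  p_Allergy = P(fatigue | comp) = 0.14
  p_Measles = P(fatigue | comp) = 0.23
Odds = (0.35/0.65) × (0.23/0.14) = 0.538462 × 1.64286 ≈ 0.885

0.885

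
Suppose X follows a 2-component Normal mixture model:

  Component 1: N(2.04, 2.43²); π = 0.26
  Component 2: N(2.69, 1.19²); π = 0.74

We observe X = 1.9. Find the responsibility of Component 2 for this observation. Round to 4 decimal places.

0.8236

By Bayes' theorem, P(k | x) = w_k f_k(x) / Σ_j w_j f_j(x).
Normal densities:
  L_1 = 0.163902
  L_2 = 0.268944
Prior × likelihood for each component:
  w_1·L_1 = 0.26 × 0.163902 = 0.0426144
  w_2·L_2 = 0.74 × 0.268944 = 0.199019
Denominator: 0.0426144 + 0.199019 = 0.241633
Responsibility of Component 2: 0.199019 / 0.241633 ≈ 0.8236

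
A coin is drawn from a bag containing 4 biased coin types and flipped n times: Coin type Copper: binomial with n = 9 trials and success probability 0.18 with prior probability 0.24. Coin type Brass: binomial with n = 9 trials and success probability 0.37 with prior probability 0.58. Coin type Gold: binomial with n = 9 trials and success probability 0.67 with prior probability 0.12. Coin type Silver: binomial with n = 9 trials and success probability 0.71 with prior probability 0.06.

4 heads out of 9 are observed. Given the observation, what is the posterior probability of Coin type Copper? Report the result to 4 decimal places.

By Bayes' theorem, P(k | x) = w_k f_k(x) / Σ_j w_j f_j(x).
Binomial probabilities:
  L_Copper = C(9,4)·0.18^4·0.82^5 = 126·0.00104976·0.37074 = 0.0490377
  L_Brass = C(9,4)·0.37^4·0.63^5 = 126·0.0187416·0.0992437 = 0.234358
  L_Gold = C(9,4)·0.67^4·0.33^5 = 126·0.201511·0.00391354 = 0.0993664
  L_Silver = C(9,4)·0.71^4·0.29^5 = 126·0.254117·0.00205111 = 0.0656741
Multiply by the mixture weights:
  w_Copper·L_Copper = 0.24 × 0.0490377 = 0.011769
  w_Brass·L_Brass = 0.58 × 0.234358 = 0.135928
  w_Gold·L_Gold = 0.12 × 0.0993664 = 0.011924
  w_Silver·L_Silver = 0.06 × 0.0656741 = 0.00394044
Normaliser: 0.011769 + 0.135928 + 0.011924 + 0.00394044 = 0.163561
Responsibility of Coin type Copper: 0.011769 / 0.163561 ≈ 0.0720

0.0720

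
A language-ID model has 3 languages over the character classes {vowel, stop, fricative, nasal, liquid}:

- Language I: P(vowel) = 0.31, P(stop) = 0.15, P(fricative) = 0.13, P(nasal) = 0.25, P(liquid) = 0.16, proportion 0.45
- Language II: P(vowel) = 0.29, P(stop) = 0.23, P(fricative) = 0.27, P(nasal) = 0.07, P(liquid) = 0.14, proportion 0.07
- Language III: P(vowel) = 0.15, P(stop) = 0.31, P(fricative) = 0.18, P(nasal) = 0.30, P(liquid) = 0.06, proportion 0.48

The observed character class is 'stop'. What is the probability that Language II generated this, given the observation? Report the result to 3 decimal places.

P(component k | x) = P(Z=k)·f_k(x) / marginal(x), where marginal(x) = Σ_j P(Z=j)·f_j(x).
Categorical probabilities:
  f_I = P(stop | comp) = 0.15
  f_II = P(stop | comp) = 0.23
  f_III = P(stop | comp) = 0.31
Unnormalised posteriors:
  P(Z=I)·f_I = 0.45 × 0.15 = 0.0675
  P(Z=II)·f_II = 0.07 × 0.23 = 0.0161
  P(Z=III)·f_III = 0.48 × 0.31 = 0.1488
Evidence: 0.0675 + 0.0161 + 0.1488 = 0.2324
So the posterior for Language II is 0.0161 / 0.2324 ≈ 0.069.

0.069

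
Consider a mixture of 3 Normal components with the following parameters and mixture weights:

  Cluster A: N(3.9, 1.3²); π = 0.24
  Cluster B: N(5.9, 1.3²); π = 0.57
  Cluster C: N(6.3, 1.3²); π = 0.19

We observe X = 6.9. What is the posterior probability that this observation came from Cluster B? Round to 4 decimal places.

0.6933

Posterior ∝ prior × likelihood, so P(k | x) ∝ π_k f_k(x); normalise over all components.
Evaluate each component's likelihood at the observed value:
  p_A = (1/(1.3·√(2π)))·exp(−(6.9−3.9)²/(2·1.3²)) = 0.306879·exp(-2.66272) = 0.0214073
  p_B = (1/(1.3·√(2π)))·exp(−(6.9−5.9)²/(2·1.3²)) = 0.306879·exp(-0.29586) = 0.228285
  p_C = (1/(1.3·√(2π)))·exp(−(6.9−6.3)²/(2·1.3²)) = 0.306879·exp(-0.10651) = 0.275874
Unnormalised posteriors:
  π_A·p_A = 0.24 × 0.0214073 = 0.00513774
  π_B·p_B = 0.57 × 0.228285 = 0.130122
  π_C·p_C = 0.19 × 0.275874 = 0.052416
Evidence: 0.00513774 + 0.130122 + 0.052416 = 0.187676
P(Cluster B | x) = 0.130122 / 0.187676 ≈ 0.6933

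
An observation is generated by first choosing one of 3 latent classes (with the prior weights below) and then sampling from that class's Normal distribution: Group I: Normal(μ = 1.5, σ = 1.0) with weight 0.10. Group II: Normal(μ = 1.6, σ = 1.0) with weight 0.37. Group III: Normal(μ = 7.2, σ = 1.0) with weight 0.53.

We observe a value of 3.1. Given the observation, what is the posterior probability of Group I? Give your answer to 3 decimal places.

0.188

The responsibility of component k is π_k f_k(x) divided by Σ_j π_j f_j(x).
Evaluate each component's likelihood at the observed value:
  L_I = (1/(1.0·√(2π)))·exp(−(3.1−1.5)²/(2·1.0²)) = 0.398942·exp(-1.28000) = 0.110921
  L_II = (1/(1.0·√(2π)))·exp(−(3.1−1.6)²/(2·1.0²)) = 0.398942·exp(-1.12500) = 0.129518
  L_III = (1/(1.0·√(2π)))·exp(−(3.1−7.2)²/(2·1.0²)) = 0.398942·exp(-8.40500) = 8.92617e-05
Prior × likelihood for each component:
  π_I·L_I = 0.10 × 0.110921 = 0.0110921
  π_II·L_II = 0.37 × 0.129518 = 0.0479215
  π_III·L_III = 0.53 × 8.92617e-05 = 4.73087e-05
Evidence: 0.0110921 + 0.0479215 + 4.73087e-05 = 0.0590609
Responsibility of Group I: 0.0110921 / 0.0590609 ≈ 0.188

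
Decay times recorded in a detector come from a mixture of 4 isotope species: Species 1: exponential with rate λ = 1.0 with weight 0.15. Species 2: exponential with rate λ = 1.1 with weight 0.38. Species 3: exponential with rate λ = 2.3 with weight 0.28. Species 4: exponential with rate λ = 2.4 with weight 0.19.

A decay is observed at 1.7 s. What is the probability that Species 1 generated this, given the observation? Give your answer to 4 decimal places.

0.2437

Apply Bayes' rule: the posterior for each component is proportional to its prior times its likelihood at x.
Exponential densities:
  p_1 = 0.182684
  p_2 = 0.169536
  p_3 = 0.0460932
  p_4 = 0.0405779
Prior × likelihood for each component:
  π_1·p_1 = 0.15 × 0.182684 = 0.0274025
  π_2·p_2 = 0.38 × 0.169536 = 0.0644237
  π_3·p_3 = 0.28 × 0.0460932 = 0.0129061
  π_4·p_4 = 0.19 × 0.0405779 = 0.0077098
Evidence: 0.0274025 + 0.0644237 + 0.0129061 + 0.0077098 = 0.112442
So the posterior for Species 1 is 0.0274025 / 0.112442 ≈ 0.2437.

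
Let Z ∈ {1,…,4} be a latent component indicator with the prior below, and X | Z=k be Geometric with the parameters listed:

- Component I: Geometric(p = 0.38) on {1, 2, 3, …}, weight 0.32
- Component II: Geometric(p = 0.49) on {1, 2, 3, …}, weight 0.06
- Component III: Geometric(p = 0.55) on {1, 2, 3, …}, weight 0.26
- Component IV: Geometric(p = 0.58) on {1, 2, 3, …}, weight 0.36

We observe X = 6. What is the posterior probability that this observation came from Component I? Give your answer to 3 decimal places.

The responsibility of component k is w_k f_k(x) divided by Σ_j w_j f_j(x).
Evaluate each component's likelihood at the observed value:
  L_I = 0.38·(1−0.38)^5 = 0.38·0.0916133 = 0.034813
  L_II = 0.49·(1−0.49)^5 = 0.49·0.0345025 = 0.0169062
  L_III = 0.55·(1−0.55)^5 = 0.55·0.0184528 = 0.010149
  L_IV = 0.58·(1−0.58)^5 = 0.58·0.0130691 = 0.00758009
Weight by the priors:
  w_I·L_I = 0.32 × 0.034813 = 0.0111402
  w_II·L_II = 0.06 × 0.0169062 = 0.00101437
  w_III·L_III = 0.26 × 0.010149 = 0.00263875
  w_IV·L_IV = 0.36 × 0.00758009 = 0.00272883
Denominator: 0.0111402 + 0.00101437 + 0.00263875 + 0.00272883 = 0.0175221
So the posterior for Component I is 0.0111402 / 0.0175221 ≈ 0.636.

0.636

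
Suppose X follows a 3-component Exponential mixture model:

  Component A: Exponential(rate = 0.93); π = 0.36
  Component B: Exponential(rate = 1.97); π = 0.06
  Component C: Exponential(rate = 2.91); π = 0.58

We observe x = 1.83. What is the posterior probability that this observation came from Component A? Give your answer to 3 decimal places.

0.842

By Bayes' theorem, P(k | x) = π_k f_k(x) / Σ_j π_j f_j(x).
Evaluate each component's likelihood at the observed value:
  p_A = 0.169573
  p_B = 0.0535539
  p_C = 0.0141627
Weight by the priors:
  π_A·p_A = 0.36 × 0.169573 = 0.0610463
  π_B·p_B = 0.06 × 0.0535539 = 0.00321323
  π_C·p_C = 0.58 × 0.0141627 = 0.00821434
Denominator: 0.0610463 + 0.00321323 + 0.00821434 = 0.0724739
P(Component A | x) ≈ 0.842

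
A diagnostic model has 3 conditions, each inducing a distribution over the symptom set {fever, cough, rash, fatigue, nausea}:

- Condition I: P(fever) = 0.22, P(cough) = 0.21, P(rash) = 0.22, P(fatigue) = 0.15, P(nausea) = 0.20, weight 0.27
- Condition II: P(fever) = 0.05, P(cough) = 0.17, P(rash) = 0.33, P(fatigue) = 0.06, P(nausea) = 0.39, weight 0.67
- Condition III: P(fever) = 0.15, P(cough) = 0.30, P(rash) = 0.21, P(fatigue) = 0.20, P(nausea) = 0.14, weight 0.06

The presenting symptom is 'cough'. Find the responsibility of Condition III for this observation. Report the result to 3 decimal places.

0.095

By Bayes' theorem, P(k | x) = P(Z=k) f_k(x) / Σ_j P(Z=j) f_j(x).
Evaluate each component's likelihood at the observed value:
  p_I = P(cough | comp) = 0.21
  p_II = P(cough | comp) = 0.17
  p_III = P(cough | comp) = 0.30
Unnormalised posteriors:
  P(Z=I)·p_I = 0.27 × 0.21 = 0.0567
  P(Z=II)·p_II = 0.67 × 0.17 = 0.1139
  P(Z=III)·p_III = 0.06 × 0.3 = 0.018
Evidence: 0.0567 + 0.1139 + 0.018 = 0.1886
P(Condition III | the observation) = 0.018 / 0.1886 ≈ 0.095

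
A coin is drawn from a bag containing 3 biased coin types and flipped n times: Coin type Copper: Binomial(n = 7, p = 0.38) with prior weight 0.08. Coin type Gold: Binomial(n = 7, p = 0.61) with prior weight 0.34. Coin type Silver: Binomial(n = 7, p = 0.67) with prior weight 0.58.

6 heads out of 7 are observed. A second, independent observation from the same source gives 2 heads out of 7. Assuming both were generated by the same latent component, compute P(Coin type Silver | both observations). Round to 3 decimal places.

Posterior ∝ prior × likelihood, so P(k | x) ∝ w_k f_k(x); normalise over all components.
Since both observations come from the same component, the likelihood for component k is f_k(x₁)·f_k(x₂).
  L_Copper = [C(7,6)·0.38^6·0.62^1 = 7·0.00301094·0.62 = 0.0130675] × [0.277808] = 0.00363025
  L_Gold = [C(7,6)·0.61^6·0.39^1 = 7·0.0515204·0.39 = 0.140651] × [0.0705021] = 0.00991616
  L_Silver = [C(7,6)·0.67^6·0.33^1 = 7·0.0904584·0.33 = 0.208959] × [0.0368925] = 0.00770902
Multiply by the mixture weights:
  w_Copper·L_Copper = 0.08 × 0.00363025 = 0.00029042
  w_Gold·L_Gold = 0.34 × 0.00991616 = 0.0033715
  w_Silver·L_Silver = 0.58 × 0.00770902 = 0.00447123
Denominator: 0.00029042 + 0.0033715 + 0.00447123 = 0.00813315
P(Coin type Silver | data) ≈ 0.550

0.550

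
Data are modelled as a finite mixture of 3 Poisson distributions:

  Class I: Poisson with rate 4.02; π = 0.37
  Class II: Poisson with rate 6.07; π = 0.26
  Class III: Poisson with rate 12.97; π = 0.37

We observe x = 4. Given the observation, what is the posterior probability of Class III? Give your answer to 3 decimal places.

Posterior ∝ prior × likelihood, so P(k | x) ∝ P(Z=k) f_k(x); normalise over all components.
Evaluate each component's likelihood at the observed value:
  L_I = e^(−4.02)·4.02^4/4! = 0.195357
  L_II = e^(−6.07)·6.07^4/4! = 0.13073
  L_III = e^(−12.97)·12.97^4/4! = 0.00274631
Prior × likelihood for each component:
  P(Z=I)·L_I = 0.37 × 0.195357 = 0.0722821
  P(Z=II)·L_II = 0.26 × 0.13073 = 0.0339899
  P(Z=III)·L_III = 0.37 × 0.00274631 = 0.00101613
Denominator: 0.0722821 + 0.0339899 + 0.00101613 = 0.107288
P(Class III | x) = 0.00101613 / 0.107288 ≈ 0.009

0.009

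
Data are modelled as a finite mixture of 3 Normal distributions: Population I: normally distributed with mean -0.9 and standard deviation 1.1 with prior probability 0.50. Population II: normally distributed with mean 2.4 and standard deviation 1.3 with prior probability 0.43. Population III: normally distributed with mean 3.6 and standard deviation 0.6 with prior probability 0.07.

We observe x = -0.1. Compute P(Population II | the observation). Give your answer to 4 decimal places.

0.1298

By Bayes' theorem, P(k | x) = w_k f_k(x) / Σ_j w_j f_j(x).
Component likelihoods at x = -0.1:
  p_I = (1/(1.1·√(2π)))·exp(−(-0.1−-0.9)²/(2·1.1²)) = 0.362675·exp(-0.26446) = 0.278396
  p_II = (1/(1.3·√(2π)))·exp(−(-0.1−2.4)²/(2·1.3²)) = 0.306879·exp(-1.84911) = 0.0482956
  p_III = (1/(0.6·√(2π)))·exp(−(-0.1−3.6)²/(2·0.6²)) = 0.664904·exp(-19.01389) = 3.67394e-09
Weight by the priors:
  w_I·p_I = 0.50 × 0.278396 = 0.139198
  w_II·p_II = 0.43 × 0.0482956 = 0.0207671
  w_III·p_III = 0.07 × 3.67394e-09 = 2.57176e-10
Evidence: 0.139198 + 0.0207671 + 2.57176e-10 = 0.159965
Responsibility of Population II: 0.0207671 / 0.159965 ≈ 0.1298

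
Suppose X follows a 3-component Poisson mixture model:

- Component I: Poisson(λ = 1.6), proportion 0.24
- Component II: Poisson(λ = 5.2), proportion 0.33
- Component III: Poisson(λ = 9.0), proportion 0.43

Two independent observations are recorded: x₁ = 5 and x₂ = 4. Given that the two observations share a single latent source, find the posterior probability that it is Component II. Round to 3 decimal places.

0.897

Apply Bayes' rule: the posterior for each component is proportional to its prior times its likelihood at x.
Since both observations come from the same component, the likelihood for component k is f_k(x₁)·f_k(x₂).
  f_I = [e^(−1.6)·1.6^5/5! = 0.017642] × [0.0551312] = 0.000972624
  f_II = [e^(−5.2)·5.2^5/5! = 0.174785] × [0.168063] = 0.0293748
  f_III = [e^(−9.0)·9.0^5/5! = 0.0607269] × [0.0337372] = 0.00204875
Prior × likelihood for each component:
  π_I·f_I = 0.24 × 0.000972624 = 0.00023343
  π_II·f_II = 0.33 × 0.0293748 = 0.00969369
  π_III·f_III = 0.43 × 0.00204875 = 0.000880963
Normaliser: 0.00023343 + 0.00969369 + 0.000880963 = 0.0108081
Responsibility of Component II: 0.00969369 / 0.0108081 ≈ 0.897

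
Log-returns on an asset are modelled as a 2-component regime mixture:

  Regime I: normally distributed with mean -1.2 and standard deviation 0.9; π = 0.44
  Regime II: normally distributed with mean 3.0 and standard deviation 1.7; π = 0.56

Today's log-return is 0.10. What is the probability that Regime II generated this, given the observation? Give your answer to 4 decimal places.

0.3086

The responsibility of component k is π_k f_k(x) divided by Σ_j π_j f_j(x).
Evaluate each component's likelihood at the observed value:
  f_I = 0.156173
  f_II = 0.0547716
Weight by the priors:
  π_I·f_I = 0.44 × 0.156173 = 0.0687163
  π_II·f_II = 0.56 × 0.0547716 = 0.0306721
Marginal: 0.0687163 + 0.0306721 = 0.0993884
P(Regime II | data) = 0.0306721 / 0.0993884 ≈ 0.3086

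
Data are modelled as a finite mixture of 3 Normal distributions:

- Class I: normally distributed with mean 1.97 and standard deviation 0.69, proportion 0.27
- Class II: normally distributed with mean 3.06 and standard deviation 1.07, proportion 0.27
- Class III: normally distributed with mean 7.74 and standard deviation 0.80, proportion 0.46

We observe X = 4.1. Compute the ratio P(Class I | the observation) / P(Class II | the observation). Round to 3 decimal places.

Posterior odds = (P(Z=i) f_i(x)) / (P(Z=j) f_j(x)); the normalising sum cancels.
Normal densities:
  f_I = 0.00492946
  f_II = 0.23248
  f_III = 1.59342e-05
0.00133096 / 0.0627695 ≈ 0.021

0.021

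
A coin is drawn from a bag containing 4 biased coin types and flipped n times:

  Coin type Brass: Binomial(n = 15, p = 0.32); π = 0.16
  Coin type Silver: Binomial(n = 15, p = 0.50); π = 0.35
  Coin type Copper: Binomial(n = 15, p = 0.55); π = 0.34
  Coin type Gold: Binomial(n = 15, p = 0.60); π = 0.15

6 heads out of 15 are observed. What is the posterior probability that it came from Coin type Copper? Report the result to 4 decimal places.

P(component k | x) = π_k·f_k(x) / marginal(x), where marginal(x) = Σ_j π_j·f_j(x).
Evaluate each component's likelihood at the observed value:
  p_Brass = C(15,6)·0.32^6·0.68^9 = 5005·0.00107374·0.0310871 = 0.167064
  p_Silver = C(15,6)·0.50^6·0.50^9 = 5005·0.015625·0.00195312 = 0.15274
  p_Copper = C(15,6)·0.55^6·0.45^9 = 5005·0.0276806·0.000756681 = 0.104832
  p_Gold = C(15,6)·0.60^6·0.40^9 = 5005·0.046656·0.000262144 = 0.0612141
Multiply by the mixture weights:
  π_Brass·p_Brass = 0.16 × 0.167064 = 0.0267303
  π_Silver·p_Silver = 0.35 × 0.15274 = 0.0534592
  π_Copper·p_Copper = 0.34 × 0.104832 = 0.0356428
  π_Gold·p_Gold = 0.15 × 0.0612141 = 0.00918212
Sum: 0.0267303 + 0.0534592 + 0.0356428 + 0.00918212 = 0.125014
Responsibility of Coin type Copper: 0.0356428 / 0.125014 ≈ 0.2851

0.2851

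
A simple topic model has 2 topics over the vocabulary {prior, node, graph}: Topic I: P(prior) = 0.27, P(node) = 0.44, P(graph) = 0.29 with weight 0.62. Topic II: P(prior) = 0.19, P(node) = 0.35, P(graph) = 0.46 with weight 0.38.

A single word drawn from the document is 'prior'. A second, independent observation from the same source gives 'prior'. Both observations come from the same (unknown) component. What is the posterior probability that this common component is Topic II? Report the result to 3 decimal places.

0.233

By Bayes' theorem, P(k | x) = w_k f_k(x) / Σ_j w_j f_j(x).
Since both observations come from the same component, the likelihood for component k is f_k(x₁)·f_k(x₂).
  p_I = [P(prior | comp) = 0.27] × [0.27] = 0.0729
  p_II = [P(prior | comp) = 0.19] × [0.19] = 0.0361
Prior × likelihood for each component:
  w_I·p_I = 0.62 × 0.0729 = 0.045198
  w_II·p_II = 0.38 × 0.0361 = 0.013718
Denominator: 0.045198 + 0.013718 = 0.058916
P(Topic II | x₁, x₂) ≈ 0.233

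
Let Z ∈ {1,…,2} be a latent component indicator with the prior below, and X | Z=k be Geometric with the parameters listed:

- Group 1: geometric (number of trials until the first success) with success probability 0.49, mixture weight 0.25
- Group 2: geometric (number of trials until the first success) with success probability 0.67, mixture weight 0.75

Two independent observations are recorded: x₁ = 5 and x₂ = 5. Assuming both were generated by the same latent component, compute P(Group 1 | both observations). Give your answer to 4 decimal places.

P(component k | x) = π_k·f_k(x) / marginal(x), where marginal(x) = Σ_j π_j·f_j(x).
Since both observations come from the same component, the likelihood for component k is f_k(x₁)·f_k(x₂).
  L_1 = [0.0331495] × [0.0331495] = 0.00109889
  L_2 = [0.00794567] × [0.00794567] = 6.31337e-05
Prior × likelihood for each component:
  π_1·L_1 = 0.25 × 0.00109889 = 0.000274722
  π_2·L_2 = 0.75 × 6.31337e-05 = 4.73503e-05
Denominator: 0.000274722 + 4.73503e-05 = 0.000322072
So the posterior for Group 1 is 0.000274722 / 0.000322072 ≈ 0.8530.

0.8530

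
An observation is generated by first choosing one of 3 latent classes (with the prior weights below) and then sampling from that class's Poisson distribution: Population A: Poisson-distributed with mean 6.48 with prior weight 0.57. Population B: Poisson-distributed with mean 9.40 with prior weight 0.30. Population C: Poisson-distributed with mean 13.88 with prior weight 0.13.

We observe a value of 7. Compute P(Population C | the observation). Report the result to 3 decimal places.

0.020

The responsibility of component k is P(Z=k) f_k(x) divided by Σ_j P(Z=j) f_j(x).
Evaluate each component's likelihood at the observed value:
  p_A = e^(−6.48)·6.48^7/7! = 0.146005
  p_B = e^(−9.40)·9.40^7/7! = 0.106438
  p_C = e^(−13.88)·13.88^7/7! = 0.0184624
Unnormalised posteriors:
  P(Z=A)·p_A = 0.57 × 0.146005 = 0.0832226
  P(Z=B)·p_B = 0.30 × 0.106438 = 0.0319314
  P(Z=C)·p_C = 0.13 × 0.0184624 = 0.00240011
Marginal: 0.0832226 + 0.0319314 + 0.00240011 = 0.117554
P(Population C | x) ≈ 0.020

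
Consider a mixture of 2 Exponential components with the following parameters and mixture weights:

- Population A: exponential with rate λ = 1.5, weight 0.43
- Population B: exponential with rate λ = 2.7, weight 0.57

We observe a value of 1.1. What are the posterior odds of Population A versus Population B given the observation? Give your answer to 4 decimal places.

1.5689

Since P(k|x) ∝ π_k f_k(x), the posterior odds are π_i f_i(x) / (π_j f_j(x)).
Evaluate each component's likelihood at the observed value:
  p_A = 1.5·e^(−1.5·1.1) = 1.5·e^(−1.6500) = 0.288075
  p_B = 2.7·e^(−2.7·1.1) = 2.7·e^(−2.9700) = 0.138519
Posterior odds = (π_A·p_A) / (π_B·p_B) = (0.43·0.288075) / (0.57·0.138519) = 0.123872 / 0.0789558 ≈ 1.5689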